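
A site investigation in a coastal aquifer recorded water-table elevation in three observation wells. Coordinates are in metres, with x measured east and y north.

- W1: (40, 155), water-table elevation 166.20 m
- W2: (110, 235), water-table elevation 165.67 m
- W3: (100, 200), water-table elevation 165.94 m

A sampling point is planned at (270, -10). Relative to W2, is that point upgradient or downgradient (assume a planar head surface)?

Differences from W1: to W2 (Δx, Δy, Δh) = (70, 80, -0.53); to W3 = (60, 45, -0.26).
Solve a·Δx + b·Δy = Δh: det = 70·45 − 60·80 = -1650.
∂h/∂x = [(-0.53)·45 − (-0.26)·80] / -1650 = +0.001848
∂h/∂y = [70·(-0.26) − 60·(-0.53)] / -1650 = -0.008242
Head at (270, -10) = 166.20 + (+0.001848)·(230) + (-0.008242)·(-165) = 167.99 m.
That is higher than the 165.67 m at W2, so the point is upgradient.

upgradient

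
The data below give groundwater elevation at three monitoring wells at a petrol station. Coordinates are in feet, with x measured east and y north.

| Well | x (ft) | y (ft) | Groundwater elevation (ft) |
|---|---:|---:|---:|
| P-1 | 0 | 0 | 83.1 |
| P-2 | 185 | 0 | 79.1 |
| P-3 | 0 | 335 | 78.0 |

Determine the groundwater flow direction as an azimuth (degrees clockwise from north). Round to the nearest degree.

∂h/∂x = (79.1 − 83.1) / (185 − 0) = -0.02162
∂h/∂y = (78.0 − 83.1) / (335 − 0) = -0.01522
Flow direction (−∇h) has components (+0.02162 E, +0.01522 N).
Azimuth = atan2(E, N) = atan2(+0.02162, +0.01522) = 54.9° ≈ 055°.

055°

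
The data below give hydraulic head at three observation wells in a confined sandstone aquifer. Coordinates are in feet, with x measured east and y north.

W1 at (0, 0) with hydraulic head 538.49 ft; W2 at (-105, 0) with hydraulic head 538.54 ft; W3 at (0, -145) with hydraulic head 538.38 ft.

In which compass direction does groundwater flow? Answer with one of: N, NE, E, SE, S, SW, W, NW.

∂h/∂x = (538.54 − 538.49) / (-105 − 0) = -0.0004762
∂h/∂y = (538.38 − 538.49) / (-145 − 0) = +0.0007586
Flow = −∇h = (+0.0004762 east, -0.0007586 north), which points southeast.

SE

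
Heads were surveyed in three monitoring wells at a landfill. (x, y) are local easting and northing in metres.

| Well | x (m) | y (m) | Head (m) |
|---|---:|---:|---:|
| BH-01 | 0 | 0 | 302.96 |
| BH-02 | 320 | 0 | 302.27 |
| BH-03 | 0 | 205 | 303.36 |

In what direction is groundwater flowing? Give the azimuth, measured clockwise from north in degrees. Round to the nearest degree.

132°

∂h/∂x = (302.27 − 302.96) / (320 − 0) = -0.002156
∂h/∂y = (303.36 − 302.96) / (205 − 0) = +0.001951
Flow direction (−∇h) has components (+0.002156 E, -0.001951 N).
Azimuth = atan2(E, N) = atan2(+0.002156, -0.001951) = 132.1° ≈ 132°.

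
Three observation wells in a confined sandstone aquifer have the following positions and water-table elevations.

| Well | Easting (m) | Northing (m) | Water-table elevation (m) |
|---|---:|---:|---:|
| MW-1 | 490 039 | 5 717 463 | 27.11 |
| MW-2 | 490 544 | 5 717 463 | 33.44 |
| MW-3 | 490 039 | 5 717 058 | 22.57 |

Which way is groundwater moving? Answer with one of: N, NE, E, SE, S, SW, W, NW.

∂h/∂x = (33.44 − 27.11) / (490544 − 490039) = +0.01253
∂h/∂y = (22.57 − 27.11) / (5717058 − 5717463) = +0.01121
Flow = −∇h = (-0.01253 east, -0.01121 north), which points southwest.

SW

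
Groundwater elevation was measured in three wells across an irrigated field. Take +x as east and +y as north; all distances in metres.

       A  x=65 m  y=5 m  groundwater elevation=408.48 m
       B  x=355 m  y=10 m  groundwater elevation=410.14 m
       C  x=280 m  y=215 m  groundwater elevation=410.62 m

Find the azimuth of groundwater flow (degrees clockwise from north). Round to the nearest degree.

Differences from A: to B (Δx, Δy, Δh) = (290, 5, +1.66); to C = (215, 210, +2.14).
Determinant of the coordinate differences = 290·210 − 215·5 = 59825.
∂h/∂x = [(+1.66)·210 − (+2.14)·5] / 59825 = +0.005648
∂h/∂y = [290·(+2.14) − 215·(+1.66)] / 59825 = +0.004408
Flow direction (−∇h) has components (-0.005648 E, -0.004408 N).
Azimuth = atan2(E, N) = atan2(-0.005648, -0.004408) = 232.0° ≈ 232°.

232°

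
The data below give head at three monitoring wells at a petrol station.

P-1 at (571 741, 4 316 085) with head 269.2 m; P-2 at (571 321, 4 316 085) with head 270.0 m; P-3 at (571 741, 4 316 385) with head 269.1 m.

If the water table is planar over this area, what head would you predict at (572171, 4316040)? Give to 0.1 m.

∂h/∂x = (270.0 − 269.2) / (571321 − 571741) = -0.001905
∂h/∂y = (269.1 − 269.2) / (4316385 − 4316085) = -0.0003333
h(572171, 4316040) = 269.2 + (-0.001905)·(430) + (-0.0003333)·(-45) = 269.2 -0.819 +0.015 = 268.396 m.

268.4 m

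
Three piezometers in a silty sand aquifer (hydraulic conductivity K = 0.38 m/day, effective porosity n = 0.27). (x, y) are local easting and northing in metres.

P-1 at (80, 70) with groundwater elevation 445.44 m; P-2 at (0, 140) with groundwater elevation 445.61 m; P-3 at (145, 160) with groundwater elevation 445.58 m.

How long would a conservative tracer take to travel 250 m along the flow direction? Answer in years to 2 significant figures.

250 years

Taking P-1 as reference: P-2−P-1 = (-80, 70, +0.17); P-3−P-1 = (65, 90, +0.14).
Solve a·Δx + b·Δy = Δh: det = (-80)·90 − 65·70 = -11750.
∂h/∂x = [(+0.17)·90 − (+0.14)·70] / -11750 = -0.0004681
∂h/∂y = [(-80)·(+0.14) − 65·(+0.17)] / -11750 = +0.001894
|∇h| = √(-0.0004681² + 0.001894²) = 0.001951
Seepage velocity v = K·i/n = 0.38 × 0.001951 / 0.27 = 0.002746 m/day.
t = 250 / 0.002746 = 9.104e+04 days = 249 years.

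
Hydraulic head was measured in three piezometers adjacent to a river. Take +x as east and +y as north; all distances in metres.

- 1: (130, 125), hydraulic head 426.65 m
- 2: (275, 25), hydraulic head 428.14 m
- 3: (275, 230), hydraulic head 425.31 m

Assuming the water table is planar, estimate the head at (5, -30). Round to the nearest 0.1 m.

Three-point gradient (reference 1): Δ to 2 = (145, -100, +1.49), Δ to 3 = (145, 105, -1.34).
∂h/∂x = +0.0007553, ∂h/∂y = -0.01380 (det = 29725).
h(5, -30) = 426.65 + (+0.0007553)·(-125) + (-0.01380)·(-155) = 426.65 -0.094 +2.140 = 428.695 m.

428.7 m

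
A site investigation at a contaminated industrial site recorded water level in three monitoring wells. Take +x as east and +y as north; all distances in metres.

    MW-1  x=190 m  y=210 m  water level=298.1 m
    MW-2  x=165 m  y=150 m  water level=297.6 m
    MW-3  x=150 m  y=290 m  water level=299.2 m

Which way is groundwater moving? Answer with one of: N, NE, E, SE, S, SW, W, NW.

SE

Differences from MW-1: to MW-2 (Δx, Δy, Δh) = (-25, -60, -0.5); to MW-3 = (-40, 80, +1.1).
Determinant of the coordinate differences = (-25)·80 − (-40)·(-60) = -4400.
∂h/∂x = [(-0.5)·80 − (+1.1)·(-60)] / -4400 = -0.005909
∂h/∂y = [(-25)·(+1.1) − (-40)·(-0.5)] / -4400 = +0.01080
Flow = −∇h = (+0.005909 east, -0.01080 north), which points southeast.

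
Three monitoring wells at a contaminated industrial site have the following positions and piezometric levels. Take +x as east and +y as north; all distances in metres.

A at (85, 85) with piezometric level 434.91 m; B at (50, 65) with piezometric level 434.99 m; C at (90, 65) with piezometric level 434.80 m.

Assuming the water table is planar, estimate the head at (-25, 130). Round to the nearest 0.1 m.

Differences from A: to B (Δx, Δy, Δh) = (-35, -20, +0.08); to C = (5, -20, -0.11).
Determinant of the coordinate differences = (-35)·(-20) − 5·(-20) = 800.
∂h/∂x = [(+0.08)·(-20) − (-0.11)·(-20)] / 800 = -0.004750
∂h/∂y = [(-35)·(-0.11) − 5·(+0.08)] / 800 = +0.004313
h(-25, 130) = 434.91 + (-0.004750)·(-110) + (+0.004313)·(45) = 434.91 +0.522 +0.194 = 435.627 m.

435.6 m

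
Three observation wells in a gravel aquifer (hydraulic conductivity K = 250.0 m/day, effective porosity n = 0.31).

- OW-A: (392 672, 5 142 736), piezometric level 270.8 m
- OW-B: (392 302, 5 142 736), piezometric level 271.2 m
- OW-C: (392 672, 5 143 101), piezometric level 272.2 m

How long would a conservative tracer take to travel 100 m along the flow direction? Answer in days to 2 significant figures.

∂h/∂x = (271.2 − 270.8) / (392302 − 392672) = -0.001081
∂h/∂y = (272.2 − 270.8) / (5143101 − 5142736) = +0.003836
|∇h| = √(-0.001081² + 0.003836²) = 0.003985
Seepage velocity v = K·i/n = 250.0 × 0.003985 / 0.31 = 3.214 m/day.
t = 100 / 3.214 = 31.11 days.

31 days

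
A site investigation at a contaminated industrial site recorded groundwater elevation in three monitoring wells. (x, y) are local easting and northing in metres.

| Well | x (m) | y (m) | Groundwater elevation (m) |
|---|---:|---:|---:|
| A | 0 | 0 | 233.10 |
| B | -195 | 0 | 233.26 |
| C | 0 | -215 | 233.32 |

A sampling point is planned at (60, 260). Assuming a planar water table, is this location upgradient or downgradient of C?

∂h/∂x = (233.26 − 233.10) / (-195 − 0) = -0.0008205
∂h/∂y = (233.32 − 233.10) / (-215 − 0) = -0.001023
Head at (60, 260) = 233.10 + (-0.0008205)·(60) + (-0.001023)·(260) = 232.78 m.
That is lower than the 233.32 m at C, so the point is downgradient.

downgradient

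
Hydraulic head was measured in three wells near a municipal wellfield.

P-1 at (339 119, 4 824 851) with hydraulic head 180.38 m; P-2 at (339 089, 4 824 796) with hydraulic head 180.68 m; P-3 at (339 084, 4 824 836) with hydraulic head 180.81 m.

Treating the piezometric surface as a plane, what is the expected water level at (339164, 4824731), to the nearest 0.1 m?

Taking P-1 as reference: P-2−P-1 = (-30, -55, +0.30); P-3−P-1 = (-35, -15, +0.43).
Solve a·Δx + b·Δy = Δh: det = (-30)·(-15) − (-35)·(-55) = -1475.
∂h/∂x = [(+0.30)·(-15) − (+0.43)·(-55)] / -1475 = -0.01298
∂h/∂y = [(-30)·(+0.43) − (-35)·(+0.30)] / -1475 = +0.001627
h(339164, 4824731) = 180.38 + (-0.01298)·(45) + (+0.001627)·(-120) = 180.38 -0.584 -0.195 = 179.601 m.

179.6 m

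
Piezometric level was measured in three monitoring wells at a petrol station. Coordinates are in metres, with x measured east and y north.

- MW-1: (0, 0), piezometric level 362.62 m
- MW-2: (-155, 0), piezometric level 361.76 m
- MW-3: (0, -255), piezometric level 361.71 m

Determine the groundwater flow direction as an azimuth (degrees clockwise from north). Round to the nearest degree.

237°

∂h/∂x = (361.76 − 362.62) / (-155 − 0) = +0.005548
∂h/∂y = (361.71 − 362.62) / (-255 − 0) = +0.003569
Flow direction (−∇h) has components (-0.005548 E, -0.003569 N).
Azimuth = atan2(E, N) = atan2(-0.005548, -0.003569) = 237.3° ≈ 237°.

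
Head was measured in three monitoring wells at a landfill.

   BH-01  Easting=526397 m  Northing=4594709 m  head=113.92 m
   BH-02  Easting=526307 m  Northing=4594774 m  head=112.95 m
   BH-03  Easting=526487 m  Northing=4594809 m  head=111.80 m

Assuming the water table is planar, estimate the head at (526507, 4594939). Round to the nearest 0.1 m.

109.3 m

Differences from BH-01: to BH-02 (Δx, Δy, Δh) = (-90, 65, -0.97); to BH-03 = (90, 100, -2.12).
Solve a·Δx + b·Δy = Δh: det = (-90)·100 − 90·65 = -14850.
∂h/∂x = [(-0.97)·100 − (-2.12)·65] / -14850 = -0.002747
∂h/∂y = [(-90)·(-2.12) − 90·(-0.97)] / -14850 = -0.01873
h(526507, 4594939) = 113.92 + (-0.002747)·(110) + (-0.01873)·(230) = 113.92 -0.302 -4.307 = 109.311 m.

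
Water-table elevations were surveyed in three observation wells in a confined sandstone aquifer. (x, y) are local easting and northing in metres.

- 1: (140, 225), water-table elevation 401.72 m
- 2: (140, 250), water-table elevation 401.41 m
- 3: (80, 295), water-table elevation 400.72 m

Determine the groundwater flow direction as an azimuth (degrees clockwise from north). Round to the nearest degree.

350°

With h = a·x + b·y + c and 1 as origin, the differences give:
  0·a + 25·b = -0.31
  (-60)·a + 70·b = -1.00
Eliminate b (×70 and ×25, subtract): 1500·a = 3.300 → a = ∂h/∂x = +0.002200
Back-substitute: b = ∂h/∂y = -0.01240.
Flow direction (−∇h) has components (-0.002200 E, +0.01240 N).
Azimuth = atan2(E, N) = atan2(-0.002200, +0.01240) = 349.9° ≈ 350°.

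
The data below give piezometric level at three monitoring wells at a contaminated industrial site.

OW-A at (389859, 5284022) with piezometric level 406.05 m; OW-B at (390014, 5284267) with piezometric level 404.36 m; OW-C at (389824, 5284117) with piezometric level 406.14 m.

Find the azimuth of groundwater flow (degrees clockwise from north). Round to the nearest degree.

Taking OW-A as reference: OW-B−OW-A = (155, 245, -1.69); OW-C−OW-A = (-35, 95, +0.09).
Determinant of the coordinate differences = 155·95 − (-35)·245 = 23300.
∂h/∂x = [(-1.69)·95 − (+0.09)·245] / 23300 = -0.007837
∂h/∂y = [155·(+0.09) − (-35)·(-1.69)] / 23300 = -0.001940
Flow direction (−∇h) has components (+0.007837 E, +0.001940 N).
Azimuth = atan2(E, N) = atan2(+0.007837, +0.001940) = 76.1° ≈ 076°.

076°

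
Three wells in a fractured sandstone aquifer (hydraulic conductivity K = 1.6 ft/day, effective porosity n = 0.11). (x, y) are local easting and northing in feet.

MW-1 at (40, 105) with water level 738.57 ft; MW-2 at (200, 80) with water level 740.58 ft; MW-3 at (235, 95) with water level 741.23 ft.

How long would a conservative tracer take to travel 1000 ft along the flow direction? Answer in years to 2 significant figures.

11 years

Taking MW-1 as reference: MW-2−MW-1 = (160, -25, +2.01); MW-3−MW-1 = (195, -10, +2.66).
Solve a·Δx + b·Δy = Δh: det = 160·(-10) − 195·(-25) = 3275.
∂h/∂x = [(+2.01)·(-10) − (+2.66)·(-25)] / 3275 = +0.01417
∂h/∂y = [160·(+2.66) − 195·(+2.01)] / 3275 = +0.01027
|∇h| = √(0.01417² + 0.01027²) = 0.0175
Seepage velocity v = K·i/n = 1.6 × 0.0175 / 0.11 = 0.2545 ft/day.
t = 1000 / 0.2545 = 3929 days = 10.8 years.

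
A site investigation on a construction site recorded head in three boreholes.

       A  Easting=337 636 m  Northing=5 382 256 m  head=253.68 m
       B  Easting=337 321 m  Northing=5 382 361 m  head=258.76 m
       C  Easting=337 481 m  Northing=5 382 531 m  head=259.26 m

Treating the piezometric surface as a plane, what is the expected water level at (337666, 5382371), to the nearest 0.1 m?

254.9 m

Three-point gradient (reference A): Δ to B = (-315, 105, +5.08), Δ to C = (-155, 275, +5.58).
∂h/∂x = -0.01153, ∂h/∂y = +0.01379 (det = -70350).
h(337666, 5382371) = 253.68 + (-0.01153)·(30) + (+0.01379)·(115) = 253.68 -0.346 +1.586 = 254.920 m.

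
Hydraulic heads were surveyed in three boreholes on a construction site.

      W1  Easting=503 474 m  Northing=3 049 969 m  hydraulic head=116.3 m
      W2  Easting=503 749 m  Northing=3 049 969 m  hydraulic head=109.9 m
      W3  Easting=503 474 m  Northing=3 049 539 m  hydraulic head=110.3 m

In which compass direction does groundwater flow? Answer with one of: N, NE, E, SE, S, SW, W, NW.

∂h/∂x = (109.9 − 116.3) / (503749 − 503474) = -0.02327
∂h/∂y = (110.3 − 116.3) / (3049539 − 3049969) = +0.01395
Flow = −∇h = (+0.02327 east, -0.01395 north), which points southeast.

SE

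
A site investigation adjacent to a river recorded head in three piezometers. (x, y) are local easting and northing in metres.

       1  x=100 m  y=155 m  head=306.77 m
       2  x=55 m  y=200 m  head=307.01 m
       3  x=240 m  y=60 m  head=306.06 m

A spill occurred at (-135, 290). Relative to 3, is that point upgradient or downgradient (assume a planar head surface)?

upgradient

Differences from 1: to 2 (Δx, Δy, Δh) = (-45, 45, +0.24); to 3 = (140, -95, -0.71).
Solve a·Δx + b·Δy = Δh: det = (-45)·(-95) − 140·45 = -2025.
∂h/∂x = [(+0.24)·(-95) − (-0.71)·45] / -2025 = -0.004519
∂h/∂y = [(-45)·(-0.71) − 140·(+0.24)] / -2025 = +0.0008148
Head at (-135, 290) = 306.77 + (-0.004519)·(-235) + (+0.0008148)·(135) = 307.94 m.
That is higher than the 306.06 m at 3, so the point is upgradient.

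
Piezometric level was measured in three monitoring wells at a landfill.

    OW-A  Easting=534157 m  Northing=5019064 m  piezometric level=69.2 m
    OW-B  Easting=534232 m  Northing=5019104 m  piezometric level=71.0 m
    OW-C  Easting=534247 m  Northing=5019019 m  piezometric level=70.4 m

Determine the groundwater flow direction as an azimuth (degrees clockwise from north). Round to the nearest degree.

241°

Differences from OW-A: to OW-B (Δx, Δy, Δh) = (75, 40, +1.8); to OW-C = (90, -45, +1.2).
Solve a·Δx + b·Δy = Δh: det = 75·(-45) − 90·40 = -6975.
∂h/∂x = [(+1.8)·(-45) − (+1.2)·40] / -6975 = +0.01849
∂h/∂y = [75·(+1.2) − 90·(+1.8)] / -6975 = +0.01032
Flow direction (−∇h) has components (-0.01849 E, -0.01032 N).
Azimuth = atan2(E, N) = atan2(-0.01849, -0.01032) = 240.8° ≈ 241°.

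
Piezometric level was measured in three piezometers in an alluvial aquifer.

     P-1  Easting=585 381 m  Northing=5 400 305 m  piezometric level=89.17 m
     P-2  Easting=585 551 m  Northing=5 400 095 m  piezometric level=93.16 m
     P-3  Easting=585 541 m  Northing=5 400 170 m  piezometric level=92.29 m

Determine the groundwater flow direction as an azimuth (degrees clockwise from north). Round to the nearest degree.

Taking P-1 as reference: P-2−P-1 = (170, -210, +3.99); P-3−P-1 = (160, -135, +3.12).
Determinant of the coordinate differences = 170·(-135) − 160·(-210) = 10650.
∂h/∂x = [(+3.99)·(-135) − (+3.12)·(-210)] / 10650 = +0.01094
∂h/∂y = [170·(+3.12) − 160·(+3.99)] / 10650 = -0.01014
Flow direction (−∇h) has components (-0.01094 E, +0.01014 N).
Azimuth = atan2(E, N) = atan2(-0.01094, +0.01014) = 312.8° ≈ 313°.

313°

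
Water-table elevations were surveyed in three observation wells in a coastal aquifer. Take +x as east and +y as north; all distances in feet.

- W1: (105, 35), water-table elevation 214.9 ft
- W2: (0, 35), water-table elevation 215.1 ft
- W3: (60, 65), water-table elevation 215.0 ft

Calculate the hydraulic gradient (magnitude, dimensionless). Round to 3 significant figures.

0.00196

Three-point gradient (reference W1): Δ to W2 = (-105, 0, +0.2), Δ to W3 = (-45, 30, +0.1).
∂h/∂x = -0.001905, ∂h/∂y = +0.0004762 (det = -3150).
|∇h| = √(-0.001905² + 0.0004762²) = 0.001964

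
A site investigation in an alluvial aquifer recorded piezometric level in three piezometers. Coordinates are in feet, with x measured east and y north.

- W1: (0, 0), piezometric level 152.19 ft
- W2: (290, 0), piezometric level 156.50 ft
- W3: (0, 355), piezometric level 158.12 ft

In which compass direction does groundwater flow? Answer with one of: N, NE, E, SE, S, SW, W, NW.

SW

∂h/∂x = (156.50 − 152.19) / (290 − 0) = +0.01486
∂h/∂y = (158.12 − 152.19) / (355 − 0) = +0.01670
Flow = −∇h = (-0.01486 east, -0.01670 north), which points southwest.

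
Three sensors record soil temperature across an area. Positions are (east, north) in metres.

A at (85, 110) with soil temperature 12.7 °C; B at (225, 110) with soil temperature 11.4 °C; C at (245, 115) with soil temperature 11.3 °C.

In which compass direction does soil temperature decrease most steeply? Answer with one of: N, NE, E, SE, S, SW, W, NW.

With T = a·x + b·y + c and A as origin, the differences give:
  140·a + 0·b = -1.3
  160·a + 5·b = -1.4
Eliminate b (×5 and ×0, subtract): 700·a = -6.50 → a = ∂T/∂x = -0.009286
Back-substitute: b = ∂T/∂y = +0.01714.
Steepest decrease is along −∇f = (+0.009286 E, -0.01714 N) → southeast.

SE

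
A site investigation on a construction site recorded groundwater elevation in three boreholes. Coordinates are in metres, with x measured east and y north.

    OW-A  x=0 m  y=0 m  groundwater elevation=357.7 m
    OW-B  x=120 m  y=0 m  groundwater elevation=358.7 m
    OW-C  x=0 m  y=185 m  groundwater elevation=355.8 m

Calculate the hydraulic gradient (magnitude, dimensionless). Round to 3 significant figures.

0.0132

∂h/∂x = (358.7 − 357.7) / (120 − 0) = +0.008333
∂h/∂y = (355.8 − 357.7) / (185 − 0) = -0.01027
|∇h| = √(0.008333² + -0.01027²) = 0.01323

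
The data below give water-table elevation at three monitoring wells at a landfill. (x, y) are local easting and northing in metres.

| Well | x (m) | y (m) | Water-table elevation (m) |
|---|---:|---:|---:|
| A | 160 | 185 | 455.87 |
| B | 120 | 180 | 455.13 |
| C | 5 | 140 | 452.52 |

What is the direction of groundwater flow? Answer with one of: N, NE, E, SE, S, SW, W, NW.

Taking A as reference: B−A = (-40, -5, -0.74); C−A = (-155, -45, -3.35).
Solve a·Δx + b·Δy = Δh: det = (-40)·(-45) − (-155)·(-5) = 1025.
∂h/∂x = [(-0.74)·(-45) − (-3.35)·(-5)] / 1025 = +0.01615
∂h/∂y = [(-40)·(-3.35) − (-155)·(-0.74)] / 1025 = +0.01883
Flow = −∇h = (-0.01615 east, -0.01883 north), which points southwest.

SW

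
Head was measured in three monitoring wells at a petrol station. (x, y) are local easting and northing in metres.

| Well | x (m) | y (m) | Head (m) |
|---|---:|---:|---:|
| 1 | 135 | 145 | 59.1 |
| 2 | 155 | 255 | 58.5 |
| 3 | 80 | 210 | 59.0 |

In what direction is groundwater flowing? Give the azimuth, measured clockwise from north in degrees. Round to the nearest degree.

With h = a·x + b·y + c and 1 as origin, the differences give:
  20·a + 110·b = -0.6
  (-55)·a + 65·b = -0.1
Eliminate b (×65 and ×110, subtract): 7350·a = -28.00 → a = ∂h/∂x = -0.003810
Back-substitute: b = ∂h/∂y = -0.004762.
Flow direction (−∇h) has components (+0.003810 E, +0.004762 N).
Azimuth = atan2(E, N) = atan2(+0.003810, +0.004762) = 38.7° ≈ 039°.

039°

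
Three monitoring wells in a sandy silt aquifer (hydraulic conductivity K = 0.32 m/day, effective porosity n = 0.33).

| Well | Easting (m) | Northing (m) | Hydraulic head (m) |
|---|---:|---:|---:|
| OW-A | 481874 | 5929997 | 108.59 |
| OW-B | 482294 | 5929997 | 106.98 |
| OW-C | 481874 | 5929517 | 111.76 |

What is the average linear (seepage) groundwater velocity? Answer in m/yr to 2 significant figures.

∂h/∂x = (106.98 − 108.59) / (482294 − 481874) = -0.003833
∂h/∂y = (111.76 − 108.59) / (5929517 − 5929997) = -0.006604
|∇h| = √(-0.003833² + -0.006604²) = 0.007636
Seepage velocity v = K·i/n = 0.32 × 0.007636 / 0.33 = 0.007405 m/day = 2.705 m/yr.

2.7 m/yr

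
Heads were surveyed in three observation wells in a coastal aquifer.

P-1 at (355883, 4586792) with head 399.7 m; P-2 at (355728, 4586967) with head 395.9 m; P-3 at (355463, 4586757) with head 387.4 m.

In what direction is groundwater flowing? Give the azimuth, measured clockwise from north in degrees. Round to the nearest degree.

Taking P-1 as reference: P-2−P-1 = (-155, 175, -3.8); P-3−P-1 = (-420, -35, -12.3).
Determinant of the coordinate differences = (-155)·(-35) − (-420)·175 = 78925.
∂h/∂x = [(-3.8)·(-35) − (-12.3)·175] / 78925 = +0.02896
∂h/∂y = [(-155)·(-12.3) − (-420)·(-3.8)] / 78925 = +0.003934
Flow direction (−∇h) has components (-0.02896 E, -0.003934 N).
Azimuth = atan2(E, N) = atan2(-0.02896, -0.003934) = 262.3° ≈ 262°.

262°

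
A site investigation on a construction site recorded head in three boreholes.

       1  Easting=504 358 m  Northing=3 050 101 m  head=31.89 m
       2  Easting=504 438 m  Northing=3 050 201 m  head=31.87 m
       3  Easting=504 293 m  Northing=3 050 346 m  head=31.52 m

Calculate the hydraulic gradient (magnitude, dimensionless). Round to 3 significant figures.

Differences from 1: to 2 (Δx, Δy, Δh) = (80, 100, -0.02); to 3 = (-65, 245, -0.37).
Solve a·Δx + b·Δy = Δh: det = 80·245 − (-65)·100 = 26100.
∂h/∂x = [(-0.02)·245 − (-0.37)·100] / 26100 = +0.001230
∂h/∂y = [80·(-0.37) − (-65)·(-0.02)] / 26100 = -0.001184
|∇h| = √(0.001230² + -0.001184²) = 0.001707

0.00171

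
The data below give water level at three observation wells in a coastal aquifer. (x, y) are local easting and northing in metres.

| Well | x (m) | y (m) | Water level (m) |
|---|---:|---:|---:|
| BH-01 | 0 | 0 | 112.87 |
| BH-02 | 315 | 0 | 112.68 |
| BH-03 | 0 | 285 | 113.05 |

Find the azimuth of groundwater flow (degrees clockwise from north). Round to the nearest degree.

136°

∂h/∂x = (112.68 − 112.87) / (315 − 0) = -0.0006032
∂h/∂y = (113.05 − 112.87) / (285 − 0) = +0.0006316
Flow direction (−∇h) has components (+0.0006032 E, -0.0006316 N).
Azimuth = atan2(E, N) = atan2(+0.0006032, -0.0006316) = 136.3° ≈ 136°.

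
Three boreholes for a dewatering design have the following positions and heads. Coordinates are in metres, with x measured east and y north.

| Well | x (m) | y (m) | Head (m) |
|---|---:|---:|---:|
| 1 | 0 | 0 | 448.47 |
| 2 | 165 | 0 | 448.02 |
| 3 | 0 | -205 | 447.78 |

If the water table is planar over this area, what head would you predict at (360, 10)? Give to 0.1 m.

∂h/∂x = (448.02 − 448.47) / (165 − 0) = -0.002727
∂h/∂y = (447.78 − 448.47) / (-205 − 0) = +0.003366
h(360, 10) = 448.47 + (-0.002727)·(360) + (+0.003366)·(10) = 448.47 -0.982 +0.034 = 447.522 m.

447.5 m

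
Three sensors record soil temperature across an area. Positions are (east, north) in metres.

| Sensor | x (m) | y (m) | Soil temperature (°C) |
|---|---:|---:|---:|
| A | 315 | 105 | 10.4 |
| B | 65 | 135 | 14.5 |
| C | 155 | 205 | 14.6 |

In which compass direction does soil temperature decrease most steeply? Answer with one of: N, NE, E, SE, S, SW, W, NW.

SE

Three-point gradient (reference A): Δ to B = (-250, 30, +4.1), Δ to C = (-160, 100, +4.2).
∂T/∂x = -0.01406, ∂T/∂y = +0.01950 (det = -20200).
Steepest decrease is along −∇f = (+0.01406 E, -0.01950 N) → southeast.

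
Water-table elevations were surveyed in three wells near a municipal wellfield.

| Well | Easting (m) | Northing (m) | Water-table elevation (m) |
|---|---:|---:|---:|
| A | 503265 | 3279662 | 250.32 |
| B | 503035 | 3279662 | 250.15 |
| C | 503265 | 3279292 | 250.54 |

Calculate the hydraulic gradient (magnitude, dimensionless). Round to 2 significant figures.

∂h/∂x = (250.15 − 250.32) / (503035 − 503265) = +0.0007391
∂h/∂y = (250.54 − 250.32) / (3279292 − 3279662) = -0.0005946
|∇h| = √(0.0007391² + -0.0005946²) = 0.0009486

0.00095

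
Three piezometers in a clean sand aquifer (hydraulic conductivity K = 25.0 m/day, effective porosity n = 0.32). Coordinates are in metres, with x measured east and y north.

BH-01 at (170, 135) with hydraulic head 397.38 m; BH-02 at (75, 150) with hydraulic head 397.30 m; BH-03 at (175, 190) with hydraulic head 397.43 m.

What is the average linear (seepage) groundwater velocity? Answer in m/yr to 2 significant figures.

36 m/yr

Three-point gradient (reference BH-01): Δ to BH-02 = (-95, 15, -0.08), Δ to BH-03 = (5, 55, +0.05).
∂h/∂x = +0.0009717, ∂h/∂y = +0.0008208 (det = -5300).
|∇h| = √(0.0009717² + 0.0008208²) = 0.001272
Seepage velocity v = K·i/n = 25.0 × 0.001272 / 0.32 = 0.09937 m/day = 36.29 m/yr.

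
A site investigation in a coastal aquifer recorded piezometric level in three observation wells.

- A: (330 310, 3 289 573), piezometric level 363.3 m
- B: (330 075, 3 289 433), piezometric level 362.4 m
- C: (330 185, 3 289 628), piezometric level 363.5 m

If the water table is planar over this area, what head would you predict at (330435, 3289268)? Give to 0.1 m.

361.8 m

Three-point gradient (reference A): Δ to B = (-235, -140, -0.9), Δ to C = (-125, 55, +0.2).
∂h/∂x = +0.0007067, ∂h/∂y = +0.005242 (det = -30425).
h(330435, 3289268) = 363.3 + (+0.0007067)·(125) + (+0.005242)·(-305) = 363.3 +0.088 -1.599 = 361.789 m.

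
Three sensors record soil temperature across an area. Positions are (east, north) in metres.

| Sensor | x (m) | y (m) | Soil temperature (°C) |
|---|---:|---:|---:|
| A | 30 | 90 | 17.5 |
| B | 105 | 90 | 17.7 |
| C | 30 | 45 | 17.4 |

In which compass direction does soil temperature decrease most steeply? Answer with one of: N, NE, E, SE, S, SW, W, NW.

SW

With T = a·x + b·y + c and A as origin, the differences give:
  75·a + 0·b = +0.2
  0·a + (-45)·b = -0.1
Eliminate b (×(-45) and ×0, subtract): -3375·a = -9.00 → a = ∂T/∂x = +0.002667
Back-substitute: b = ∂T/∂y = +0.002222.
Steepest decrease is along −∇f = (-0.002667 E, -0.002222 N) → southwest.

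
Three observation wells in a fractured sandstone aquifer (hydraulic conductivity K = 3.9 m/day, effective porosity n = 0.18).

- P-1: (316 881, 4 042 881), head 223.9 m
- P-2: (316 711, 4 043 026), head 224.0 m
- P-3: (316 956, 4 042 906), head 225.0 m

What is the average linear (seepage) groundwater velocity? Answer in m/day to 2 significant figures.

With h = a·x + b·y + c and P-1 as origin, the differences give:
  (-170)·a + 145·b = +0.1
  75·a + 25·b = +1.1
Eliminate b (×25 and ×145, subtract): -15125·a = -157.00 → a = ∂h/∂x = +0.01038
Back-substitute: b = ∂h/∂y = +0.01286.
|∇h| = √(0.01038² + 0.01286²) = 0.01653
Seepage velocity v = K·i/n = 3.9 × 0.01653 / 0.18 = 0.3581 m/day.

0.36 m/day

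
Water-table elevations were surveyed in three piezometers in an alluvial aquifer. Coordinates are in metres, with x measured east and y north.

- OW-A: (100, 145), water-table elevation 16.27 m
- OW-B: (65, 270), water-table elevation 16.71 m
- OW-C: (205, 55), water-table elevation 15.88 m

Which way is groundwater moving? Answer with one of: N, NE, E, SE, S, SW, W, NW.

Three-point gradient (reference OW-A): Δ to OW-B = (-35, 125, +0.44), Δ to OW-C = (105, -90, -0.39).
∂h/∂x = -0.0009173, ∂h/∂y = +0.003263 (det = -9975).
Flow = −∇h = (+0.0009173 east, -0.003263 north), which points south.

S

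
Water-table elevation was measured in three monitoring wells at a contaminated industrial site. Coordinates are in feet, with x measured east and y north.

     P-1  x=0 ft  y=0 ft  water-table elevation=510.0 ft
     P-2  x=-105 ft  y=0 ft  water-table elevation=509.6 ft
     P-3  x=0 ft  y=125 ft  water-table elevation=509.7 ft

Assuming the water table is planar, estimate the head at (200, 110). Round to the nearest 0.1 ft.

510.5 ft

∂h/∂x = (509.6 − 510.0) / (-105 − 0) = +0.003810
∂h/∂y = (509.7 − 510.0) / (125 − 0) = -0.002400
h(200, 110) = 510.0 + (+0.003810)·(200) + (-0.002400)·(110) = 510.0 +0.762 -0.264 = 510.498 ft.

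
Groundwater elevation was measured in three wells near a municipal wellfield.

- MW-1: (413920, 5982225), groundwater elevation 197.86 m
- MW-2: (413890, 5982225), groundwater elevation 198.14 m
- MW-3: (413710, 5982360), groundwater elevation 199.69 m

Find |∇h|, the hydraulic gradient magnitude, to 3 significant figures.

0.00938

Differences from MW-1: to MW-2 (Δx, Δy, Δh) = (-30, 0, +0.28); to MW-3 = (-210, 135, +1.83).
Solve a·Δx + b·Δy = Δh: det = (-30)·135 − (-210)·0 = -4050.
∂h/∂x = [(+0.28)·135 − (+1.83)·0] / -4050 = -0.009333
∂h/∂y = [(-30)·(+1.83) − (-210)·(+0.28)] / -4050 = -0.0009630
|∇h| = √(-0.009333² + -0.0009630²) = 0.009383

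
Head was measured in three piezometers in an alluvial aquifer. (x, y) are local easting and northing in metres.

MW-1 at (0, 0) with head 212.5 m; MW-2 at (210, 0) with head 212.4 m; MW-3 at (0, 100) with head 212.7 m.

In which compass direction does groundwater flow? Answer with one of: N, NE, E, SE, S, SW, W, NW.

∂h/∂x = (212.4 − 212.5) / (210 − 0) = -0.0004762
∂h/∂y = (212.7 − 212.5) / (100 − 0) = +0.002000
Flow = −∇h = (+0.0004762 east, -0.002000 north), which points south.

S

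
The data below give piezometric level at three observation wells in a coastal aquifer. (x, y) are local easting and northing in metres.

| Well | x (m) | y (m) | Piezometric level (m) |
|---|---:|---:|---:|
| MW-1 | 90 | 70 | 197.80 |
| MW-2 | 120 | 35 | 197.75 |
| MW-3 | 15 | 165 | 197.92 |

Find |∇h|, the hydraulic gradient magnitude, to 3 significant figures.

With h = a·x + b·y + c and MW-1 as origin, the differences give:
  30·a + (-35)·b = -0.05
  (-75)·a + 95·b = +0.12
Eliminate b (×95 and ×(-35), subtract): 225·a = -0.550 → a = ∂h/∂x = -0.002444
Back-substitute: b = ∂h/∂y = -0.0006667.
|∇h| = √(-0.002444² + -0.0006667²) = 0.002533

0.00253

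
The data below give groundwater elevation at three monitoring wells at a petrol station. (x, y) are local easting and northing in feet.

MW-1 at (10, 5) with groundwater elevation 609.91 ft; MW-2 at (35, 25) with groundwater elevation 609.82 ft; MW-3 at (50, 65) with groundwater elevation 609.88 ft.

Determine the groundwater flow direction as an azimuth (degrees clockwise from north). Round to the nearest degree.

121°

Taking MW-1 as reference: MW-2−MW-1 = (25, 20, -0.09); MW-3−MW-1 = (40, 60, -0.03).
Solve a·Δx + b·Δy = Δh: det = 25·60 − 40·20 = 700.
∂h/∂x = [(-0.09)·60 − (-0.03)·20] / 700 = -0.006857
∂h/∂y = [25·(-0.03) − 40·(-0.09)] / 700 = +0.004071
Flow direction (−∇h) has components (+0.006857 E, -0.004071 N).
Azimuth = atan2(E, N) = atan2(+0.006857, -0.004071) = 120.7° ≈ 121°.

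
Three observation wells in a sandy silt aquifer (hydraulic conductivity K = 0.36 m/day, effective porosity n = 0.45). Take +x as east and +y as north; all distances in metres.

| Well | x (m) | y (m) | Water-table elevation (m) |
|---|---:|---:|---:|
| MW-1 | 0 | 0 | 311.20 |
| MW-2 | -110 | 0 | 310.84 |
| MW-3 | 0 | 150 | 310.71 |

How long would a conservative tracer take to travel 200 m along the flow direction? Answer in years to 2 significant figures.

150 years

∂h/∂x = (310.84 − 311.20) / (-110 − 0) = +0.003273
∂h/∂y = (310.71 − 311.20) / (150 − 0) = -0.003267
|∇h| = √(0.003273² + -0.003267²) = 0.004624
Seepage velocity v = K·i/n = 0.36 × 0.004624 / 0.45 = 0.003699 m/day.
t = 200 / 0.003699 = 5.407e+04 days = 148 years.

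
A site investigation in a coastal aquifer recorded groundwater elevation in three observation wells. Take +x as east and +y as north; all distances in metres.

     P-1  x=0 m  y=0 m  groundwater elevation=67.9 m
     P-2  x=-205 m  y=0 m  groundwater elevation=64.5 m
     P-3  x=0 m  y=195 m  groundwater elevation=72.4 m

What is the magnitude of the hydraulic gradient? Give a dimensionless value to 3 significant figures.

0.0284

∂h/∂x = (64.5 − 67.9) / (-205 − 0) = +0.01659
∂h/∂y = (72.4 − 67.9) / (195 − 0) = +0.02308
|∇h| = √(0.01659² + 0.02308²) = 0.02842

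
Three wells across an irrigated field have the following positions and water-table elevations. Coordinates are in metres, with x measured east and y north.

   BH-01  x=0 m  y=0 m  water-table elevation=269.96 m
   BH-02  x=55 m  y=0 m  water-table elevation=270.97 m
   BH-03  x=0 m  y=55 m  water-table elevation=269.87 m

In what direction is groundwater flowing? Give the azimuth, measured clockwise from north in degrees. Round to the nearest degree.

275°

∂h/∂x = (270.97 − 269.96) / (55 − 0) = +0.01836
∂h/∂y = (269.87 − 269.96) / (55 − 0) = -0.001636
Flow direction (−∇h) has components (-0.01836 E, +0.001636 N).
Azimuth = atan2(E, N) = atan2(-0.01836, +0.001636) = 275.1° ≈ 275°.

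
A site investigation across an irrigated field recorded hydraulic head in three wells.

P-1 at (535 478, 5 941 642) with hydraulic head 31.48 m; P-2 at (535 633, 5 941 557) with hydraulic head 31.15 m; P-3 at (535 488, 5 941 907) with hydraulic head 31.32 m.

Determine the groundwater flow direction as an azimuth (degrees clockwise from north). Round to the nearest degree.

078°

With h = a·x + b·y + c and P-1 as origin, the differences give:
  155·a + (-85)·b = -0.33
  10·a + 265·b = -0.16
Eliminate b (×265 and ×(-85), subtract): 41925·a = -101.050 → a = ∂h/∂x = -0.002410
Back-substitute: b = ∂h/∂y = -0.0005128.
Flow direction (−∇h) has components (+0.002410 E, +0.0005128 N).
Azimuth = atan2(E, N) = atan2(+0.002410, +0.0005128) = 78.0° ≈ 078°.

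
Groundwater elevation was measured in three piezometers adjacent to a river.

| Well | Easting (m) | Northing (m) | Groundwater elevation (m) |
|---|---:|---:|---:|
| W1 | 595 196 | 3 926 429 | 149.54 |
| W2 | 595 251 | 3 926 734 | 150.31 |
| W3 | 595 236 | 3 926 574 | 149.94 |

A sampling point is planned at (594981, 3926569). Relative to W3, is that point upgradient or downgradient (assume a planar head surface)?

With h = a·x + b·y + c and W1 as origin, the differences give:
  55·a + 305·b = +0.77
  40·a + 145·b = +0.40
Eliminate b (×145 and ×305, subtract): -4225·a = -10.350 → a = ∂h/∂x = +0.002450
Back-substitute: b = ∂h/∂y = +0.002083.
Head at (594981, 3926569) = 149.54 + (+0.002450)·(-215) + (+0.002083)·(140) = 149.30 m.
That is lower than the 149.94 m at W3, so the point is downgradient.

downgradient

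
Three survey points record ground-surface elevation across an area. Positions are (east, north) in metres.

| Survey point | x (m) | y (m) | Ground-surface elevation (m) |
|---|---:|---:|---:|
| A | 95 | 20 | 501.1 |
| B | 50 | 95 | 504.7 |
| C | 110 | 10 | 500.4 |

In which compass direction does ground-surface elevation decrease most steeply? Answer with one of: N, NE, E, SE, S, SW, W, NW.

With z = a·x + b·y + c and A as origin, the differences give:
  (-45)·a + 75·b = +3.6
  15·a + (-10)·b = -0.7
Eliminate b (×(-10) and ×75, subtract): -675·a = 16.50 → a = ∂z/∂x = -0.02444
Back-substitute: b = ∂z/∂y = +0.03333.
Steepest decrease is along −∇f = (+0.02444 E, -0.03333 N) → southeast.

SE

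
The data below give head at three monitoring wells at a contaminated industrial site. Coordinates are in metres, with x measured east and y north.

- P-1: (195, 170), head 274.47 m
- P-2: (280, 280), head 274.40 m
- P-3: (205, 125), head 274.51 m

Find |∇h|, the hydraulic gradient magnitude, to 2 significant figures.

Differences from P-1: to P-2 (Δx, Δy, Δh) = (85, 110, -0.07); to P-3 = (10, -45, +0.04).
Solve a·Δx + b·Δy = Δh: det = 85·(-45) − 10·110 = -4925.
∂h/∂x = [(-0.07)·(-45) − (+0.04)·110] / -4925 = +0.0002538
∂h/∂y = [85·(+0.04) − 10·(-0.07)] / -4925 = -0.0008325
|∇h| = √(0.0002538² + -0.0008325²) = 0.0008703

0.00087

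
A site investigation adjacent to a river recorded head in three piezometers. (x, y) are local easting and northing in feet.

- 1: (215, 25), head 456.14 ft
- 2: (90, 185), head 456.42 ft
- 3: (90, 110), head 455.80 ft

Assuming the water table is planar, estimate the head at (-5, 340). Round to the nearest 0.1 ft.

Taking 1 as reference: 2−1 = (-125, 160, +0.28); 3−1 = (-125, 85, -0.34).
Determinant of the coordinate differences = (-125)·85 − (-125)·160 = 9375.
∂h/∂x = [(+0.28)·85 − (-0.34)·160] / 9375 = +0.008341
∂h/∂y = [(-125)·(-0.34) − (-125)·(+0.28)] / 9375 = +0.008267
h(-5, 340) = 456.14 + (+0.008341)·(-220) + (+0.008267)·(315) = 456.14 -1.835 +2.604 = 456.909 ft.

456.9 ft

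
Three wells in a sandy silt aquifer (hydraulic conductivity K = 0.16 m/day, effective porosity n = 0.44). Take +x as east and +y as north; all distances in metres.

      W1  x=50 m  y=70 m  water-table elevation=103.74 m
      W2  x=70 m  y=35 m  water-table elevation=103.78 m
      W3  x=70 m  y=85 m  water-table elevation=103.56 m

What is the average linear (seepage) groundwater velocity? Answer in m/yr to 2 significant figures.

0.96 m/yr

Taking W1 as reference: W2−W1 = (20, -35, +0.04); W3−W1 = (20, 15, -0.18).
Determinant of the coordinate differences = 20·15 − 20·(-35) = 1000.
∂h/∂x = [(+0.04)·15 − (-0.18)·(-35)] / 1000 = -0.005700
∂h/∂y = [20·(-0.18) − 20·(+0.04)] / 1000 = -0.004400
|∇h| = √(-0.005700² + -0.004400²) = 0.007201
Seepage velocity v = K·i/n = 0.16 × 0.007201 / 0.44 = 0.002619 m/day = 0.9566 m/yr.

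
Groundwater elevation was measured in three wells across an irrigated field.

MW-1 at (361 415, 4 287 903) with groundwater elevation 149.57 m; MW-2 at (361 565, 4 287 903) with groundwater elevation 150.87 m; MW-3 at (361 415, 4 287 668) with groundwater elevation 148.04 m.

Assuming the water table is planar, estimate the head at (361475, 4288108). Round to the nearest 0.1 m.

∂h/∂x = (150.87 − 149.57) / (361565 − 361415) = +0.008667
∂h/∂y = (148.04 − 149.57) / (4287668 − 4287903) = +0.006511
h(361475, 4288108) = 149.57 + (+0.008667)·(60) + (+0.006511)·(205) = 149.57 +0.520 +1.335 = 151.425 m.

151.4 m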